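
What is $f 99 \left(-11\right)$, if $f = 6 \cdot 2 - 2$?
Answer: $-10890$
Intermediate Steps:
$f = 10$ ($f = 12 - 2 = 10$)
$f 99 \left(-11\right) = 10 \cdot 99 \left(-11\right) = 990 \left(-11\right) = -10890$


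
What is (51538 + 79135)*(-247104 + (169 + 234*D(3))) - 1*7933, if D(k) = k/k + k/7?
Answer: -225568441496/7 ≈ -3.2224e+10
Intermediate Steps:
D(k) = 1 + k/7 (D(k) = 1 + k*(⅐) = 1 + k/7)
(51538 + 79135)*(-247104 + (169 + 234*D(3))) - 1*7933 = (51538 + 79135)*(-247104 + (169 + 234*(1 + (⅐)*3))) - 1*7933 = 130673*(-247104 + (169 + 234*(1 + 3/7))) - 7933 = 130673*(-247104 + (169 + 234*(10/7))) - 7933 = 130673*(-247104 + (169 + 2340/7)) - 7933 = 130673*(-247104 + 3523/7) - 7933 = 130673*(-1726205/7) - 7933 = -225568385965/7 - 7933 = -225568441496/7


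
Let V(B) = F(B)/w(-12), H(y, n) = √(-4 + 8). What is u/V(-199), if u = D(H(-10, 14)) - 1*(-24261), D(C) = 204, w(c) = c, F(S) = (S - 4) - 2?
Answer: 58716/41 ≈ 1432.1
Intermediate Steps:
F(S) = -6 + S (F(S) = (-4 + S) - 2 = -6 + S)
H(y, n) = 2 (H(y, n) = √4 = 2)
u = 24465 (u = 204 - 1*(-24261) = 204 + 24261 = 24465)
V(B) = ½ - B/12 (V(B) = (-6 + B)/(-12) = (-6 + B)*(-1/12) = ½ - B/12)
u/V(-199) = 24465/(½ - 1/12*(-199)) = 24465/(½ + 199/12) = 24465/(205/12) = 24465*(12/205) = 58716/41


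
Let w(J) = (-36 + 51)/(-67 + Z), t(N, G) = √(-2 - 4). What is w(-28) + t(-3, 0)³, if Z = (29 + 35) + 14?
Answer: 15/11 - 6*I*√6 ≈ 1.3636 - 14.697*I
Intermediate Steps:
Z = 78 (Z = 64 + 14 = 78)
t(N, G) = I*√6 (t(N, G) = √(-6) = I*√6)
w(J) = 15/11 (w(J) = (-36 + 51)/(-67 + 78) = 15/11)
w(-28) + t(-3, 0)³ = 15/11 + (I*√6)³ = 15/11 - 6*I*√6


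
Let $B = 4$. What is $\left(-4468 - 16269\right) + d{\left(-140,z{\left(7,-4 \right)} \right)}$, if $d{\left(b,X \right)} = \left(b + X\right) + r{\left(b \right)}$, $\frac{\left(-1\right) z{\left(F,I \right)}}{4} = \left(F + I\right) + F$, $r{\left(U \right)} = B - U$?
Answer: $-20773$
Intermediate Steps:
$r{\left(U \right)} = 4 - U$
$z{\left(F,I \right)} = - 8 F - 4 I$ ($z{\left(F,I \right)} = - 4 \left(\left(F + I\right) + F\right) = - 4 \left(I + 2 F\right) = - 8 F - 4 I$)
$d{\left(b,X \right)} = 4 + X$ ($d{\left(b,X \right)} = \left(b + X\right) - \left(-4 + b\right) = \left(X + b\right) - \left(-4 + b\right) = 4 + X$)
$\left(-4468 - 16269\right) + d{\left(-140,z{\left(7,-4 \right)} \right)} = \left(-4468 - 16269\right) + \left(4 - 40\right) = -20737 + \left(4 + \left(-56 + 16\right)\right) = -20737 + \left(4 - 40\right) = -20737 - 36 = -20773$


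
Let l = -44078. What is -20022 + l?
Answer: -64100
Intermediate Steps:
-20022 + l = -20022 - 44078 = -64100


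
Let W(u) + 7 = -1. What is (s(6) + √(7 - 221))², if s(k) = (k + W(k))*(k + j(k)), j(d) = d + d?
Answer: (36 - I*√214)² ≈ 1082.0 - 1053.3*I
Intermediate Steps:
j(d) = 2*d
W(u) = -8 (W(u) = -7 - 1 = -8)
s(k) = 3*k*(-8 + k) (s(k) = (k - 8)*(k + 2*k) = (-8 + k)*(3*k) = 3*k*(-8 + k))
(s(6) + √(7 - 221))² = (3*6*(-8 + 6) + √(7 - 221))² = (3*6*(-2) + √(-214))² = (-36 + I*√214)²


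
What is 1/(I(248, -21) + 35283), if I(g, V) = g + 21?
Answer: 1/35552 ≈ 2.8128e-5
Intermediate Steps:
I(g, V) = 21 + g
1/(I(248, -21) + 35283) = 1/((21 + 248) + 35283) = 1/(269 + 35283) = 1/35552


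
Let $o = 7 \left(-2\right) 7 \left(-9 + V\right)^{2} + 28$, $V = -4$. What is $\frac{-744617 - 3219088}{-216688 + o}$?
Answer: $\frac{3963705}{233222} \approx 16.995$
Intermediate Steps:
$o = -16534$ ($o = 7 \left(-2\right) 7 \left(-9 - 4\right)^{2} + 28 = \left(-14\right) 7 \left(-13\right)^{2} + 28 = \left(-98\right) 169 + 28 = -16562 + 28 = -16534$)
$\frac{-744617 - 3219088}{-216688 + o} = \frac{-744617 - 3219088}{-216688 - 16534} = - \frac{3963705}{-233222} = \left(-3963705\right) \left(- \frac{1}{233222}\right) = \frac{3963705}{233222}$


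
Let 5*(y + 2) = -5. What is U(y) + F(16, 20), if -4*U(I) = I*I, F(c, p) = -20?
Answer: -89/4 ≈ -22.250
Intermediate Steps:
y = -3 (y = -2 + (1/5)*(-5) = -2 - 1 = -3)
U(I) = -I**2/4 (U(I) = -I*I/4 = -I**2/4)
U(y) + F(16, 20) = -1/4*(-3)**2 - 20 = -1/4*9 - 20 = -9/4 - 20 = -89/4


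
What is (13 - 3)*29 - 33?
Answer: 257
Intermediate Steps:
(13 - 3)*29 - 33 = 10*29 - 33 = 290 - 33 = 257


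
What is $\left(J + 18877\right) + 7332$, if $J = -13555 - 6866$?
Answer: $5788$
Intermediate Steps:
$J = -20421$ ($J = -13555 - 6866 = -20421$)
$\left(J + 18877\right) + 7332 = \left(-20421 + 18877\right) + 7332 = -1544 + 7332 = 5788$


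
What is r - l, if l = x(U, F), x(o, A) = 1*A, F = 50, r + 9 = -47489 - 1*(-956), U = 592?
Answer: -46592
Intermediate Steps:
r = -46542 (r = -9 + (-47489 - 1*(-956)) = -9 + (-47489 + 956) = -9 - 46533 = -46542)
x(o, A) = A
l = 50
r - l = -46542 - 1*50 = -46542 - 50 = -46592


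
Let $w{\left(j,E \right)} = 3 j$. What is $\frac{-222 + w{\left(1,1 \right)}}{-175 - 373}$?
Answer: $\frac{219}{548} \approx 0.39963$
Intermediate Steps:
$\frac{-222 + w{\left(1,1 \right)}}{-175 - 373} = \frac{-222 + 3 \cdot 1}{-175 - 373} = \frac{-222 + 3}{-548} = \left(-219\right) \left(- \frac{1}{548}\right) = \frac{219}{548}$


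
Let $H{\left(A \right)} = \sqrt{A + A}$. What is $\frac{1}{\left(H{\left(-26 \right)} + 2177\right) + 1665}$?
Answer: $\frac{1921}{7380508} - \frac{i \sqrt{13}}{7380508} \approx 0.00026028 - 4.8852 \cdot 10^{-7} i$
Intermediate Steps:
$H{\left(A \right)} = \sqrt{2} \sqrt{A}$ ($H{\left(A \right)} = \sqrt{2 A} = \sqrt{2} \sqrt{A}$)
$\frac{1}{\left(H{\left(-26 \right)} + 2177\right) + 1665} = \frac{1}{\left(\sqrt{2} \sqrt{-26} + 2177\right) + 1665} = \frac{1}{\left(\sqrt{2} i \sqrt{26} + 2177\right) + 1665} = \frac{1}{\left(2 i \sqrt{13} + 2177\right) + 1665} = \frac{1}{\left(2177 + 2 i \sqrt{13}\right) + 1665} = \frac{1}{3842 + 2 i \sqrt{13}}$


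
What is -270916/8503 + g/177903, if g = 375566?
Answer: -4091211950/137519019 ≈ -29.750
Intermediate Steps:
-270916/8503 + g/177903 = -270916/8503 + 375566/177903 = -4091211950/137519019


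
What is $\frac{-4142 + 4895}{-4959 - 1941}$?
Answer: $- \frac{251}{2300} \approx -0.10913$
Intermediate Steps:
$\frac{-4142 + 4895}{-4959 - 1941} = \frac{753}{-6900} = 753 \left(- \frac{1}{6900}\right) = - \frac{251}{2300}$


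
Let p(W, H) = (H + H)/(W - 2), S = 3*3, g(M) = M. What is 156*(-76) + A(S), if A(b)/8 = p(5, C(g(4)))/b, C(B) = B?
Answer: -320048/27 ≈ -11854.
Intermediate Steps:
S = 9
p(W, H) = 2*H/(-2 + W) (p(W, H) = (2*H)/(-2 + W) = 2*H/(-2 + W))
A(b) = 64/(3*b) (A(b) = 8*((2*4/(-2 + 5))/b) = 8*((2*4/3)/b) = 8*((2*4*(⅓))/b) = 8*(8/(3*b)) = 64/(3*b))
156*(-76) + A(S) = 156*(-76) + (64/3)/9 = -11856 + (64/3)*(⅑) = -11856 + 64/27 = -320048/27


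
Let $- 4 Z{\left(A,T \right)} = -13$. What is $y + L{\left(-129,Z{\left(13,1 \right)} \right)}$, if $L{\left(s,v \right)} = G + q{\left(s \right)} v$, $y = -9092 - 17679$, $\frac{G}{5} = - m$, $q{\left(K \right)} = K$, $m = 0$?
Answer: $- \frac{108761}{4} \approx -27190.0$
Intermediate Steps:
$Z{\left(A,T \right)} = \frac{13}{4}$ ($Z{\left(A,T \right)} = \left(- \frac{1}{4}\right) \left(-13\right) = \frac{13}{4}$)
$G = 0$ ($G = 5 \left(\left(-1\right) 0\right) = 5 \cdot 0 = 0$)
$y = -26771$
$L{\left(s,v \right)} = s v$ ($L{\left(s,v \right)} = 0 + s v = s v$)
$y + L{\left(-129,Z{\left(13,1 \right)} \right)} = -26771 - \frac{1677}{4} = - \frac{108761}{4}$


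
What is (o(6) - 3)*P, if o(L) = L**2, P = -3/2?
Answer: -99/2 ≈ -49.500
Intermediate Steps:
P = -3/2 ≈ -1.5000
(o(6) - 3)*P = (6**2 - 3)*(-3/2) = (36 - 3)*(-3/2) = 33*(-3/2) = -99/2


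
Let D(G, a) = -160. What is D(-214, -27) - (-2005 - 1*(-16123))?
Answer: -14278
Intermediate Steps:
D(-214, -27) - (-2005 - 1*(-16123)) = -160 - (-2005 - 1*(-16123)) = -160 - (-2005 + 16123) = -160 - 1*14118 = -160 - 14118 = -14278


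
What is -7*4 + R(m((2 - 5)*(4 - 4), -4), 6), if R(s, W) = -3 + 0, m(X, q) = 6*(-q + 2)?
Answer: -31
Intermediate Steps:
m(X, q) = 12 - 6*q (m(X, q) = 6*(2 - q) = 12 - 6*q)
R(s, W) = -3
-7*4 + R(m((2 - 5)*(4 - 4), -4), 6) = -7*4 - 3 = -28 - 3 = -31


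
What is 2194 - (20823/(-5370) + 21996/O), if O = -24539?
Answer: 96580731179/43924810 ≈ 2198.8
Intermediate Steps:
2194 - (20823/(-5370) + 21996/O) = 2194 - (20823/(-5370) + 21996/(-24539)) = 2194 - (20823*(-1/5370) + 21996*(-1/24539)) = 2194 - (-6941/1790 - 21996/24539) = 2194 - 1*(-209698039/43924810) = 2194 + 209698039/43924810 = 96580731179/43924810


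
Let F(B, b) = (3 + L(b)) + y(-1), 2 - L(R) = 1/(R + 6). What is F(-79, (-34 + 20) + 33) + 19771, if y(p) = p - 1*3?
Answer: 494299/25 ≈ 19772.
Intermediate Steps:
L(R) = 2 - 1/(6 + R) (L(R) = 2 - 1/(R + 6) = 2 - 1/(6 + R))
y(p) = -3 + p (y(p) = p - 3 = -3 + p)
F(B, b) = -1 + (11 + 2*b)/(6 + b) (F(B, b) = (3 + (11 + 2*b)/(6 + b)) + (-3 - 1) = (3 + (11 + 2*b)/(6 + b)) - 4 = -1 + (11 + 2*b)/(6 + b))
F(-79, (-34 + 20) + 33) + 19771 = (5 + ((-34 + 20) + 33))/(6 + ((-34 + 20) + 33)) + 19771 = (5 + (-14 + 33))/(6 + (-14 + 33)) + 19771 = (5 + 19)/(6 + 19) + 19771 = 24/25 + 19771 = 494299/25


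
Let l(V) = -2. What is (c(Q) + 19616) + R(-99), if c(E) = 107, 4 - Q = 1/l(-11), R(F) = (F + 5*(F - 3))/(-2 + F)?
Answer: 1992632/101 ≈ 19729.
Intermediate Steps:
R(F) = (-15 + 6*F)/(-2 + F) (R(F) = (F + 5*(-3 + F))/(-2 + F) = (F + (-15 + 5*F))/(-2 + F) = (-15 + 6*F)/(-2 + F))
Q = 9/2 (Q = 4 - 1/(-2) = 4 - 1*(-½) = 4 + ½ = 9/2 ≈ 4.5000)
(c(Q) + 19616) + R(-99) = (107 + 19616) + 3*(-5 + 2*(-99))/(-2 - 99) = 19723 + 3*(-5 - 198)/(-101) = 19723 + 3*(-1/101)*(-203) = 19723 + 609/101 = 1992632/101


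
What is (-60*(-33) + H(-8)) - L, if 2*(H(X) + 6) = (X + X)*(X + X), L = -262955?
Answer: 265057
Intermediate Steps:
H(X) = -6 + 2*X² (H(X) = -6 + ((X + X)*(X + X))/2 = -6 + ((2*X)*(2*X))/2 = -6 + (4*X²)/2 = -6 + 2*X²)
(-60*(-33) + H(-8)) - L = (-60*(-33) + (-6 + 2*(-8)²)) - 1*(-262955) = (1980 + (-6 + 2*64)) + 262955 = (1980 + (-6 + 128)) + 262955 = (1980 + 122) + 262955 = 2102 + 262955 = 265057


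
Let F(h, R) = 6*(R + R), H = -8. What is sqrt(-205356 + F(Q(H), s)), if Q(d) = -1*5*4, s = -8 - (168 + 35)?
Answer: 4*I*sqrt(12993) ≈ 455.95*I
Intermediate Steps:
s = -211 (s = -8 - 1*203 = -8 - 203 = -211)
Q(d) = -20 (Q(d) = -5*4 = -20)
F(h, R) = 12*R (F(h, R) = 6*(2*R) = 12*R)
sqrt(-205356 + F(Q(H), s)) = sqrt(-205356 + 12*(-211)) = sqrt(-205356 - 2532) = sqrt(-207888) = 4*I*sqrt(12993)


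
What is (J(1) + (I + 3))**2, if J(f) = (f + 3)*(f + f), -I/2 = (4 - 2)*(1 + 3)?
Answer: 25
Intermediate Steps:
I = -16 (I = -2*(4 - 2)*(1 + 3) = -4*4 = -2*8 = -16)
J(f) = 2*f*(3 + f) (J(f) = (3 + f)*(2*f) = 2*f*(3 + f))
(J(1) + (I + 3))**2 = (2*1*(3 + 1) + (-16 + 3))**2 = (2*1*4 - 13)**2 = (8 - 13)**2 = (-5)**2 = 25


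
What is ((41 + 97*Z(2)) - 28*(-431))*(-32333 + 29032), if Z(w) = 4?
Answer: -41252597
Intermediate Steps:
((41 + 97*Z(2)) - 28*(-431))*(-32333 + 29032) = ((41 + 97*4) - 28*(-431))*(-32333 + 29032) = ((41 + 388) + 12068)*(-3301) = (429 + 12068)*(-3301) = 12497*(-3301) = -41252597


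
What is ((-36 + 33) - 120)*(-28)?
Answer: 3444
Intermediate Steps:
((-36 + 33) - 120)*(-28) = (-3 - 120)*(-28) = -123*(-28) = 3444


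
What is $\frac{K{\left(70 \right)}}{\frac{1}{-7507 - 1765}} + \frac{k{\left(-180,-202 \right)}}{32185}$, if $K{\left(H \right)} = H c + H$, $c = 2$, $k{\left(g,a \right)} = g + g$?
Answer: $- \frac{12533611512}{6437} \approx -1.9471 \cdot 10^{6}$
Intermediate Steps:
$k{\left(g,a \right)} = 2 g$
$K{\left(H \right)} = 3 H$ ($K{\left(H \right)} = H 2 + H = 2 H + H = 3 H$)
$\frac{K{\left(70 \right)}}{\frac{1}{-7507 - 1765}} + \frac{k{\left(-180,-202 \right)}}{32185} = \frac{3 \cdot 70}{\frac{1}{-7507 - 1765}} + \frac{2 \left(-180\right)}{32185} = \frac{210}{\frac{1}{-9272}} - \frac{72}{6437} = \frac{210}{- \frac{1}{9272}} - \frac{72}{6437} = 210 \left(-9272\right) - \frac{72}{6437} = -1947120 - \frac{72}{6437} = - \frac{12533611512}{6437}$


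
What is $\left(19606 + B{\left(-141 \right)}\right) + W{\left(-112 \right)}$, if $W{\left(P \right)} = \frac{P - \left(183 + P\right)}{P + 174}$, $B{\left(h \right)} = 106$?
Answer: $\frac{1221961}{62} \approx 19709.0$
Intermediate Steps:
$W{\left(P \right)} = - \frac{183}{174 + P}$
$\left(19606 + B{\left(-141 \right)}\right) + W{\left(-112 \right)} = \left(19606 + 106\right) - \frac{183}{174 - 112} = 19712 - \frac{183}{62} = \frac{1221961}{62}$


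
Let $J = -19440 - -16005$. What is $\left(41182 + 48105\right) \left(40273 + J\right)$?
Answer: $3289154506$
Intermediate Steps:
$J = -3435$ ($J = -19440 + 16005 = -3435$)
$\left(41182 + 48105\right) \left(40273 + J\right) = \left(41182 + 48105\right) \left(40273 - 3435\right) = 89287 \cdot 36838 = 3289154506$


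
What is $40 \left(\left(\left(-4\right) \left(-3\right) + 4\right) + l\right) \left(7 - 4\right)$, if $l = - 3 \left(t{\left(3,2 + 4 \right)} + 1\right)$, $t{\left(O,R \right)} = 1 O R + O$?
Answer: $-6000$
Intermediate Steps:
$t{\left(O,R \right)} = O + O R$ ($t{\left(O,R \right)} = O R + O = O + O R$)
$l = -66$ ($l = - 3 \left(3 \left(1 + \left(2 + 4\right)\right) + 1\right) = - 3 \left(3 \left(1 + 6\right) + 1\right) = - 3 \left(3 \cdot 7 + 1\right) = - 3 \left(21 + 1\right) = \left(-3\right) 22 = -66$)
$40 \left(\left(\left(-4\right) \left(-3\right) + 4\right) + l\right) \left(7 - 4\right) = 40 \left(\left(\left(-4\right) \left(-3\right) + 4\right) - 66\right) \left(7 - 4\right) = 40 \left(\left(12 + 4\right) - 66\right) 3 = 40 \left(16 - 66\right) 3 = 40 \left(\left(-50\right) 3\right) = 40 \left(-150\right) = -6000$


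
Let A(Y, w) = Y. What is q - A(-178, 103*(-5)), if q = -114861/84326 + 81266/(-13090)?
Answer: 777375617/4561270 ≈ 170.43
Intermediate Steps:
q = -34530443/4561270 (q = -114861*1/84326 + 81266*(-1/13090) = -114861/84326 - 40633/6545 = -34530443/4561270 ≈ -7.5704)
q - A(-178, 103*(-5)) = -34530443/4561270 - 1*(-178) = -34530443/4561270 + 178 = 777375617/4561270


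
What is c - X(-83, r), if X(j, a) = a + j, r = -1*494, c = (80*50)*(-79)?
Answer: -315423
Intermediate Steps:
c = -316000 (c = 4000*(-79) = -316000)
r = -494
c - X(-83, r) = -316000 - (-494 - 83) = -316000 - 1*(-577) = -316000 + 577 = -315423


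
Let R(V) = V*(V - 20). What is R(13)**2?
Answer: 8281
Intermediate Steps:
R(V) = V*(-20 + V)
R(13)**2 = (13*(-20 + 13))**2 = (13*(-7))**2 = (-91)**2 = 8281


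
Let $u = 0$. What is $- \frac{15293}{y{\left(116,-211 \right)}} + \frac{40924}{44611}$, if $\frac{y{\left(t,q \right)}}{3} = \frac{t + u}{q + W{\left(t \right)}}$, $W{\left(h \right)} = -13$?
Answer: $\frac{38208777676}{3881157} \approx 9844.7$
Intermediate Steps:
$y{\left(t,q \right)} = \frac{3 t}{-13 + q}$ ($y{\left(t,q \right)} = 3 \frac{t + 0}{q - 13} = 3 \frac{t}{-13 + q} = \frac{3 t}{-13 + q}$)
$- \frac{15293}{y{\left(116,-211 \right)}} + \frac{40924}{44611} = - \frac{15293}{3 \cdot 116 \frac{1}{-13 - 211}} + \frac{40924}{44611} = - \frac{15293}{3 \cdot 116 \frac{1}{-224}} + 40924 \cdot \frac{1}{44611} = - \frac{15293}{3 \cdot 116 \left(- \frac{1}{224}\right)} + \frac{40924}{44611} = - \frac{15293}{- \frac{87}{56}} + \frac{40924}{44611} = \left(-15293\right) \left(- \frac{56}{87}\right) + \frac{40924}{44611} = \frac{856408}{87} + \frac{40924}{44611} = \frac{38208777676}{3881157}$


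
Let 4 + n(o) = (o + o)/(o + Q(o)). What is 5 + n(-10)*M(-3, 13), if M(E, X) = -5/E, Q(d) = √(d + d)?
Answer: 10/9 + 5*I*√5/9 ≈ 1.1111 + 1.2423*I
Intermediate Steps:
Q(d) = √2*√d (Q(d) = √(2*d) = √2*√d)
n(o) = -4 + 2*o/(o + √2*√o) (n(o) = -4 + (o + o)/(o + √2*√o) = -4 + (2*o)/(o + √2*√o) = -4 + 2*o/(o + √2*√o))
5 + n(-10)*M(-3, 13) = 5 + (2*(-1*(-10) - 2*√2*√(-10))/(-10 + √2*√(-10)))*(-5/(-3)) = 5 + (2*(10 - 2*√2*I*√10)/(-10 + √2*(I*√10)))*(-5*(-⅓)) = 5 + (2*(10 - 4*I*√5)/(-10 + 2*I*√5))*(5/3) = 5 + 10*(10 - 4*I*√5)/(3*(-10 + 2*I*√5))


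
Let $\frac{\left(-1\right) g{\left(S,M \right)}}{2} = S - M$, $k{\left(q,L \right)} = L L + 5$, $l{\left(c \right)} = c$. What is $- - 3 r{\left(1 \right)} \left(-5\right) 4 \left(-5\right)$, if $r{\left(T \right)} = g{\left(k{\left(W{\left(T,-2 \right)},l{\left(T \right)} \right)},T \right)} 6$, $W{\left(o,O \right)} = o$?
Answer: $-18000$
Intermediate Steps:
$k{\left(q,L \right)} = 5 + L^{2}$ ($k{\left(q,L \right)} = L^{2} + 5 = 5 + L^{2}$)
$g{\left(S,M \right)} = - 2 S + 2 M$ ($g{\left(S,M \right)} = - 2 \left(S - M\right) = - 2 S + 2 M$)
$r{\left(T \right)} = -60 - 12 T^{2} + 12 T$ ($r{\left(T \right)} = \left(- 2 \left(5 + T^{2}\right) + 2 T\right) 6 = \left(\left(-10 - 2 T^{2}\right) + 2 T\right) 6 = \left(-10 - 2 T^{2} + 2 T\right) 6 = -60 - 12 T^{2} + 12 T$)
$- - 3 r{\left(1 \right)} \left(-5\right) 4 \left(-5\right) = - - 3 \left(-60 - 12 \cdot 1^{2} + 12 \cdot 1\right) \left(-5\right) 4 \left(-5\right) = - - 3 \left(-60 - 12 + 12\right) \left(\left(-20\right) \left(-5\right)\right) = - - 3 \left(-60 - 12 + 12\right) 100 = - \left(-3\right) \left(-60\right) 100 = - 180 \cdot 100 = \left(-1\right) 18000 = -18000$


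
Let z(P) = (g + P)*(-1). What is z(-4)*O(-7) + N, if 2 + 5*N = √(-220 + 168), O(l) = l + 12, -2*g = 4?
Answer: 148/5 + 2*I*√13/5 ≈ 29.6 + 1.4422*I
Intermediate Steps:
g = -2 (g = -½*4 = -2)
z(P) = 2 - P (z(P) = (-2 + P)*(-1) = 2 - P)
O(l) = 12 + l
N = -⅖ + 2*I*√13/5 (N = -⅖ + √(-220 + 168)/5 = -⅖ + √(-52)/5 = -⅖ + (2*I*√13)/5 = -⅖ + 2*I*√13/5 ≈ -0.4 + 1.4422*I)
z(-4)*O(-7) + N = (2 - 1*(-4))*(12 - 7) + (-⅖ + 2*I*√13/5) = (2 + 4)*5 + (-⅖ + 2*I*√13/5) = 6*5 + (-⅖ + 2*I*√13/5) = 30 + (-⅖ + 2*I*√13/5) = 148/5 + 2*I*√13/5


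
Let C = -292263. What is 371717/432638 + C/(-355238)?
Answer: 64623020860/38422364461 ≈ 1.6819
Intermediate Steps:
371717/432638 + C/(-355238) = 371717/432638 - 292263/(-355238) = 371717*(1/432638) - 292263*(-1/355238) = 371717/432638 + 292263/355238 = 64623020860/38422364461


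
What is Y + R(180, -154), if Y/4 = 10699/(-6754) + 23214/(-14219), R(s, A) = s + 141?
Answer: 14795804849/48017563 ≈ 308.13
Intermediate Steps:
R(s, A) = 141 + s
Y = -617832874/48017563 (Y = 4*(10699/(-6754) + 23214/(-14219)) = 4*(10699*(-1/6754) + 23214*(-1/14219)) = 4*(-10699/6754 - 23214/14219) = 4*(-308916437/96035126) = -617832874/48017563 ≈ -12.867)
Y + R(180, -154) = -617832874/48017563 + (141 + 180) = -617832874/48017563 + 321 = 14795804849/48017563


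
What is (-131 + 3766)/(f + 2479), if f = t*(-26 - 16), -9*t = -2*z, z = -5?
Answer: 10905/7577 ≈ 1.4392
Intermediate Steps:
t = -10/9 (t = -(-2)*(-5)/9 = -1/9*10 = -10/9 ≈ -1.1111)
f = 140/3 (f = -10*(-26 - 16)/9 = -10/9*(-42) = 140/3 ≈ 46.667)
(-131 + 3766)/(f + 2479) = (-131 + 3766)/(140/3 + 2479) = 3635/(7577/3) = 3635*(3/7577) = 10905/7577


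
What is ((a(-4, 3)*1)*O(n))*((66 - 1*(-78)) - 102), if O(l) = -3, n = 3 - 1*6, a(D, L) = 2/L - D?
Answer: -588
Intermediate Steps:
a(D, L) = -D + 2/L
n = -3 (n = 3 - 6 = -3)
((a(-4, 3)*1)*O(n))*((66 - 1*(-78)) - 102) = (((-1*(-4) + 2/3)*1)*(-3))*((66 - 1*(-78)) - 102) = (((4 + 2*(1/3))*1)*(-3))*((66 + 78) - 102) = (((4 + 2/3)*1)*(-3))*(144 - 102) = (((14/3)*1)*(-3))*42 = ((14/3)*(-3))*42 = -14*42 = -588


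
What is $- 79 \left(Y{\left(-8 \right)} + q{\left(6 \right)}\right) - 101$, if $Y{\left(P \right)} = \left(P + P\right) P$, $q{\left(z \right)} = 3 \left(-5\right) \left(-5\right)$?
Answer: $-16138$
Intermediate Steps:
$q{\left(z \right)} = 75$ ($q{\left(z \right)} = \left(-15\right) \left(-5\right) = 75$)
$Y{\left(P \right)} = 2 P^{2}$ ($Y{\left(P \right)} = 2 P P = 2 P^{2}$)
$- 79 \left(Y{\left(-8 \right)} + q{\left(6 \right)}\right) - 101 = - 79 \left(2 \left(-8\right)^{2} + 75\right) - 101 = - 79 \left(2 \cdot 64 + 75\right) - 101 = - 79 \left(128 + 75\right) - 101 = \left(-79\right) 203 - 101 = -16037 - 101 = -16138$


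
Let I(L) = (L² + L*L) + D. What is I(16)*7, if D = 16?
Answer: 3696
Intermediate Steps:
I(L) = 16 + 2*L² (I(L) = (L² + L*L) + 16 = (L² + L²) + 16 = 2*L² + 16 = 16 + 2*L²)
I(16)*7 = (16 + 2*16²)*7 = (16 + 2*256)*7 = (16 + 512)*7 = 528*7 = 3696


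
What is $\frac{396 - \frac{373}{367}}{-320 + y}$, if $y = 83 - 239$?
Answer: $- \frac{8527}{10276} \approx -0.8298$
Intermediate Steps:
$y = -156$
$\frac{396 - \frac{373}{367}}{-320 + y} = \frac{396 - \frac{373}{367}}{-320 - 156} = \frac{396 - \frac{373}{367}}{-476} = \left(396 - \frac{373}{367}\right) \left(- \frac{1}{476}\right) = \frac{144959}{367} \left(- \frac{1}{476}\right) = - \frac{8527}{10276}$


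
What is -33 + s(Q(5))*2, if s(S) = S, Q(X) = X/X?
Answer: -31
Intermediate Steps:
Q(X) = 1
-33 + s(Q(5))*2 = -33 + 1*2 = -33 + 2 = -31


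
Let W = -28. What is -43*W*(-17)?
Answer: -20468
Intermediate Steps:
-43*W*(-17) = -43*(-28)*(-17) = 1204*(-17) = -20468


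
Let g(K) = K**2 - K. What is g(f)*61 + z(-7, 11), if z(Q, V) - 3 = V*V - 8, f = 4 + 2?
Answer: 1946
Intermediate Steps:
f = 6
z(Q, V) = -5 + V**2 (z(Q, V) = 3 + (V*V - 8) = 3 + (V**2 - 8) = 3 + (-8 + V**2) = -5 + V**2)
g(f)*61 + z(-7, 11) = (6*(-1 + 6))*61 + (-5 + 11**2) = (6*5)*61 + (-5 + 121) = 30*61 + 116 = 1830 + 116 = 1946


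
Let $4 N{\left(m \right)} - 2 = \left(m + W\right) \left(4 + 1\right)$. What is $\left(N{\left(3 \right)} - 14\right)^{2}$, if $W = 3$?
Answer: $36$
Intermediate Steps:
$N{\left(m \right)} = \frac{17}{4} + \frac{5 m}{4}$ ($N{\left(m \right)} = \frac{1}{2} + \frac{\left(m + 3\right) \left(4 + 1\right)}{4} = \frac{1}{2} + \frac{\left(3 + m\right) 5}{4} = \frac{1}{2} + \frac{15 + 5 m}{4} = \frac{1}{2} + \left(\frac{15}{4} + \frac{5 m}{4}\right) = \frac{17}{4} + \frac{5 m}{4}$)
$\left(N{\left(3 \right)} - 14\right)^{2} = \left(\left(\frac{17}{4} + \frac{5}{4} \cdot 3\right) - 14\right)^{2} = \left(\left(\frac{17}{4} + \frac{15}{4}\right) - 14\right)^{2} = \left(8 - 14\right)^{2} = \left(-6\right)^{2} = 36$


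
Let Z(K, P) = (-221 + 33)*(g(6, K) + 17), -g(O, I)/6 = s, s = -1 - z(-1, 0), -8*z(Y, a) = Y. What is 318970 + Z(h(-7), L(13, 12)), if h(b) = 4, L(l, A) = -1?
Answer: 314505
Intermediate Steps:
z(Y, a) = -Y/8
s = -9/8 (s = -1 - (-1)*(-1)/8 = -1 - 1*⅛ = -1 - ⅛ = -9/8 ≈ -1.1250)
g(O, I) = 27/4 (g(O, I) = -6*(-9/8) = 27/4)
Z(K, P) = -4465 (Z(K, P) = (-221 + 33)*(27/4 + 17) = -188*95/4 = -4465)
318970 + Z(h(-7), L(13, 12)) = 318970 - 4465 = 314505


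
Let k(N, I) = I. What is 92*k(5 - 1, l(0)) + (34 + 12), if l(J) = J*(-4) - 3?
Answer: -230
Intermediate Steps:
l(J) = -3 - 4*J (l(J) = -4*J - 3 = -3 - 4*J)
92*k(5 - 1, l(0)) + (34 + 12) = 92*(-3 - 4*0) + (34 + 12) = 92*(-3 + 0) + 46 = 92*(-3) + 46 = -276 + 46 = -230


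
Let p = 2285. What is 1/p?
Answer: 1/2285 ≈ 0.00043764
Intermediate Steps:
1/p = 1/2285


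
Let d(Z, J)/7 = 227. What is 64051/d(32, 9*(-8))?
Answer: 64051/1589 ≈ 40.309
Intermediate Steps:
d(Z, J) = 1589 (d(Z, J) = 7*227 = 1589)
64051/d(32, 9*(-8)) = 64051/1589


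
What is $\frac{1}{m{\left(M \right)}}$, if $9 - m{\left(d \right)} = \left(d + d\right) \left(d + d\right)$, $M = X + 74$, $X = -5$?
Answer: $- \frac{1}{19035} \approx -5.2535 \cdot 10^{-5}$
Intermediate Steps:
$M = 69$ ($M = -5 + 74 = 69$)
$m{\left(d \right)} = 9 - 4 d^{2}$ ($m{\left(d \right)} = 9 - \left(d + d\right) \left(d + d\right) = 9 - 2 d 2 d = 9 - 4 d^{2}$)
$\frac{1}{m{\left(M \right)}} = \frac{1}{9 - 4 \cdot 69^{2}} = \frac{1}{9 - 19044} = \frac{1}{-19035} = - \frac{1}{19035}$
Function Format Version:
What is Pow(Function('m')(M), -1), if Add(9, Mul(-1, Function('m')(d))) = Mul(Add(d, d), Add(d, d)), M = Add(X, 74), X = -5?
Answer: Rational(-1, 19035) ≈ -5.2535e-5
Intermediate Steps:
M = 69 (M = Add(-5, 74) = 69)
Function('m')(d) = Add(9, Mul(-4, Pow(d, 2))) (Function('m')(d) = Add(9, Mul(-1, Mul(Add(d, d), Add(d, d)))) = Add(9, Mul(-1, Mul(Mul(2, d), Mul(2, d)))) = Add(9, Mul(-1, Mul(4, Pow(d, 2)))) = Add(9, Mul(-4, Pow(d, 2))))
Pow(Function('m')(M), -1) = Pow(Add(9, Mul(-4, Pow(69, 2))), -1) = Pow(Add(9, Mul(-4, 4761)), -1) = Pow(Add(9, -19044), -1) = Pow(-19035, -1) = Rational(-1, 19035)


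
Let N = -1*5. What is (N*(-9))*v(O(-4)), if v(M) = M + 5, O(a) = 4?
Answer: 405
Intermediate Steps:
v(M) = 5 + M
N = -5
(N*(-9))*v(O(-4)) = (-5*(-9))*(5 + 4) = 45*9 = 405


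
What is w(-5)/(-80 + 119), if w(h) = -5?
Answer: -5/39 ≈ -0.12821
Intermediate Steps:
w(-5)/(-80 + 119) = -5/(-80 + 119) = -5/39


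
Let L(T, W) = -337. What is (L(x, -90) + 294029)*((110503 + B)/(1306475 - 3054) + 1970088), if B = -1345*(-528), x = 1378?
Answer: 107736919836626716/186203 ≈ 5.7860e+11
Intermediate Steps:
B = 710160
(L(x, -90) + 294029)*((110503 + B)/(1306475 - 3054) + 1970088) = (-337 + 294029)*((110503 + 710160)/(1306475 - 3054) + 1970088) = 293692*(820663/1303421 + 1970088) = 293692*(2567854891711/1303421) = 107736919836626716/186203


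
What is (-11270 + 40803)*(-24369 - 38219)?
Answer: -1848411404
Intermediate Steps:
(-11270 + 40803)*(-24369 - 38219) = 29533*(-62588) = -1848411404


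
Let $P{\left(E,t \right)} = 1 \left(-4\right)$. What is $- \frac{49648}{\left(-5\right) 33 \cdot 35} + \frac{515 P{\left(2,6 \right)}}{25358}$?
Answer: $\frac{623538742}{73221225} \approx 8.5158$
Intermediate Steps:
$P{\left(E,t \right)} = -4$
$- \frac{49648}{\left(-5\right) 33 \cdot 35} + \frac{515 P{\left(2,6 \right)}}{25358} = - \frac{49648}{\left(-5\right) 33 \cdot 35} + \frac{515 \left(-4\right)}{25358} = - \frac{49648}{\left(-165\right) 35} - \frac{1030}{12679} = - \frac{49648}{-5775} - \frac{1030}{12679} = \left(-49648\right) \left(- \frac{1}{5775}\right) - \frac{1030}{12679} = \frac{49648}{5775} - \frac{1030}{12679} = \frac{623538742}{73221225}$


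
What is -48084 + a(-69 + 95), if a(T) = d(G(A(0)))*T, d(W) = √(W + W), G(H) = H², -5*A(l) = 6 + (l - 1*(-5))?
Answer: -48084 + 286*√2/5 ≈ -48003.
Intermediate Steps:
A(l) = -11/5 - l/5 (A(l) = -(6 + (l - 1*(-5)))/5 = -(6 + (l + 5))/5 = -(6 + (5 + l))/5 = -(11 + l)/5 = -11/5 - l/5)
d(W) = √2*√W (d(W) = √(2*W) = √2*√W)
a(T) = 11*T*√2/5 (a(T) = (√2*√((-11/5 - ⅕*0)²))*T = (√2*√((-11/5 + 0)²))*T = (√2*√((-11/5)²))*T = (√2*√(121/25))*T = (√2*(11/5))*T = (11*√2/5)*T = 11*T*√2/5)
-48084 + a(-69 + 95) = -48084 + 11*(-69 + 95)*√2/5 = -48084 + (11/5)*26*√2 = -48084 + 286*√2/5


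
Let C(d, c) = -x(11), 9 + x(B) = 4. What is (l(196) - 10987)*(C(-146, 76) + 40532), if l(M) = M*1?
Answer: -437434767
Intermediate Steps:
x(B) = -5 (x(B) = -9 + 4 = -5)
l(M) = M
C(d, c) = 5 (C(d, c) = -1*(-5) = 5)
(l(196) - 10987)*(C(-146, 76) + 40532) = (196 - 10987)*(5 + 40532) = -10791*40537 = -437434767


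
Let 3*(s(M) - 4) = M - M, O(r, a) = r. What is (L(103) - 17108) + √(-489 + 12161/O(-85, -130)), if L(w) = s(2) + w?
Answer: -17001 + I*√4566710/85 ≈ -17001.0 + 25.141*I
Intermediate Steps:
s(M) = 4 (s(M) = 4 + (M - M)/3 = 4 + (⅓)*0 = 4 + 0 = 4)
L(w) = 4 + w
(L(103) - 17108) + √(-489 + 12161/O(-85, -130)) = ((4 + 103) - 17108) + √(-489 + 12161/(-85)) = (107 - 17108) + √(-489 + 12161*(-1/85)) = -17001 + √(-489 - 12161/85) = -17001 + √(-53726/85) = -17001 + I*√4566710/85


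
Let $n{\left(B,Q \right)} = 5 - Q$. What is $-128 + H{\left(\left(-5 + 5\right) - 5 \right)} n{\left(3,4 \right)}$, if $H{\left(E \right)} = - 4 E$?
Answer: $-108$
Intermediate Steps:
$-128 + H{\left(\left(-5 + 5\right) - 5 \right)} n{\left(3,4 \right)} = -128 + - 4 \left(\left(-5 + 5\right) - 5\right) \left(5 - 4\right) = -128 + - 4 \left(0 - 5\right) \left(5 - 4\right) = -128 + \left(-4\right) \left(-5\right) 1 = -128 + 20 \cdot 1 = -128 + 20 = -108$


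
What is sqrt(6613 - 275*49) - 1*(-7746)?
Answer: 7746 + I*sqrt(6862) ≈ 7746.0 + 82.837*I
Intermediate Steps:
sqrt(6613 - 275*49) - 1*(-7746) = sqrt(6613 - 13475) + 7746 = sqrt(-6862) + 7746 = I*sqrt(6862) + 7746 = 7746 + I*sqrt(6862)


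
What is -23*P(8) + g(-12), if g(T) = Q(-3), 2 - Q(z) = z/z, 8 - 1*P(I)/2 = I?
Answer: 1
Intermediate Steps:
P(I) = 16 - 2*I
Q(z) = 1 (Q(z) = 2 - z/z = 2 - 1*1 = 2 - 1 = 1)
g(T) = 1
-23*P(8) + g(-12) = -23*(16 - 2*8) + 1 = -23*(16 - 16) + 1 = -23*0 + 1 = 0 + 1 = 1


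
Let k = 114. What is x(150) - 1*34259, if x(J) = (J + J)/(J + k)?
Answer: -753673/22 ≈ -34258.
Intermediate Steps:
x(J) = 2*J/(114 + J) (x(J) = (J + J)/(J + 114) = (2*J)/(114 + J) = 2*J/(114 + J))
x(150) - 1*34259 = 2*150/(114 + 150) - 1*34259 = 2*150/264 - 34259 = 2*150*(1/264) - 34259 = 25/22 - 34259 = -753673/22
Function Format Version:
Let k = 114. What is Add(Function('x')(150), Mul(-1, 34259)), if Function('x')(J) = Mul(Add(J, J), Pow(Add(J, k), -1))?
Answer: Rational(-753673, 22) ≈ -34258.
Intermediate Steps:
Function('x')(J) = Mul(2, J, Pow(Add(114, J), -1)) (Function('x')(J) = Mul(Add(J, J), Pow(Add(J, 114), -1)) = Mul(Mul(2, J), Pow(Add(114, J), -1)) = Mul(2, J, Pow(Add(114, J), -1)))
Add(Function('x')(150), Mul(-1, 34259)) = Add(Mul(2, 150, Pow(Add(114, 150), -1)), Mul(-1, 34259)) = Add(Mul(2, 150, Pow(264, -1)), -34259) = Add(Mul(2, 150, Rational(1, 264)), -34259) = Add(Rational(25, 22), -34259) = Rational(-753673, 22)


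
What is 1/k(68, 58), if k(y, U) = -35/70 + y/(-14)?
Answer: -14/75 ≈ -0.18667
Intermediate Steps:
k(y, U) = -½ - y/14 (k(y, U) = -35*1/70 + y*(-1/14) = -½ - y/14)
1/k(68, 58) = 1/(-½ - 1/14*68) = 1/(-½ - 34/7) = 1/(-75/14) = -14/75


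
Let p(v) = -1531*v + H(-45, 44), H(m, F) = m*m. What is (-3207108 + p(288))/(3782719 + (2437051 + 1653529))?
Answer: -1215337/2624433 ≈ -0.46309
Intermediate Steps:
H(m, F) = m²
p(v) = 2025 - 1531*v (p(v) = -1531*v + (-45)² = -1531*v + 2025 = 2025 - 1531*v)
(-3207108 + p(288))/(3782719 + (2437051 + 1653529)) = (-3207108 + (2025 - 1531*288))/(3782719 + (2437051 + 1653529)) = (-3207108 + (2025 - 440928))/(3782719 + 4090580) = (-3207108 - 438903)/7873299 = -3646011*1/7873299 = -1215337/2624433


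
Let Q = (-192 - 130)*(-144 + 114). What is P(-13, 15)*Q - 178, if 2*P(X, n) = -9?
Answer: -43648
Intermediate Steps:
Q = 9660 (Q = -322*(-30) = 9660)
P(X, n) = -9/2 (P(X, n) = (1/2)*(-9) = -9/2)
P(-13, 15)*Q - 178 = -9/2*9660 - 178 = -43470 - 178 = -43648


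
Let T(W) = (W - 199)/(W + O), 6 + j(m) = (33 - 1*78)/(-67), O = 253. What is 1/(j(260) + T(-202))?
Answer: -3417/45074 ≈ -0.075809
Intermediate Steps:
j(m) = -357/67 (j(m) = -6 + (33 - 1*78)/(-67) = -6 + (33 - 78)*(-1/67) = -6 - 45*(-1/67) = -6 + 45/67 = -357/67)
T(W) = (-199 + W)/(253 + W) (T(W) = (W - 199)/(W + 253) = (-199 + W)/(253 + W))
1/(j(260) + T(-202)) = 1/(-357/67 + (-199 - 202)/(253 - 202)) = 1/(-357/67 - 401/51) = 1/(-45074/3417) = -3417/45074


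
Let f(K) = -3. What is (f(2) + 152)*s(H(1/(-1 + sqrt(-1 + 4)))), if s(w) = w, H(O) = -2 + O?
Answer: -447/2 + 149*sqrt(3)/2 ≈ -94.462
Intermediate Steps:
(f(2) + 152)*s(H(1/(-1 + sqrt(-1 + 4)))) = (-3 + 152)*(-2 + 1/(-1 + sqrt(-1 + 4))) = 149*(-2 + 1/(-1 + sqrt(3))) = -298 + 149/(-1 + sqrt(3))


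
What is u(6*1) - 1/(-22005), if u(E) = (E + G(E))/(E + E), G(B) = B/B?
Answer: 51349/88020 ≈ 0.58338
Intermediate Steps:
G(B) = 1
u(E) = (1 + E)/(2*E) (u(E) = (E + 1)/(E + E) = (1 + E)/((2*E)) = (1 + E)*(1/(2*E)) = (1 + E)/(2*E))
u(6*1) - 1/(-22005) = (1 + 6*1)/(2*((6*1))) - 1/(-22005) = (½)*(1 + 6)/6 - 1*(-1/22005) = (½)*(⅙)*7 + 1/22005 = 7/12 + 1/22005 = 51349/88020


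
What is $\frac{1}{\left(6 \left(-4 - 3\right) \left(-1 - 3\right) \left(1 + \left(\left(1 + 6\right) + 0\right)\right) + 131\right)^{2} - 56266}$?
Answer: $\frac{1}{2119359} \approx 4.7184 \cdot 10^{-7}$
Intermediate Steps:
$\frac{1}{\left(6 \left(-4 - 3\right) \left(-1 - 3\right) \left(1 + \left(\left(1 + 6\right) + 0\right)\right) + 131\right)^{2} - 56266} = \frac{1}{\left(6 \left(-4 - 3\right) \left(- 4 \left(1 + \left(7 + 0\right)\right)\right) + 131\right)^{2} - 56266} = \frac{1}{\left(6 \left(-7\right) \left(- 4 \left(1 + 7\right)\right) + 131\right)^{2} - 56266} = \frac{1}{\left(- 42 \left(\left(-4\right) 8\right) + 131\right)^{2} - 56266} = \frac{1}{\left(\left(-42\right) \left(-32\right) + 131\right)^{2} - 56266} = \frac{1}{\left(1344 + 131\right)^{2} - 56266} = \frac{1}{1475^{2} - 56266} = \frac{1}{2175625 - 56266} = \frac{1}{2119359}$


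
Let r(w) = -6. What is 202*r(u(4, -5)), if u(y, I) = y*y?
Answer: -1212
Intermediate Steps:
u(y, I) = y²
202*r(u(4, -5)) = 202*(-6) = -1212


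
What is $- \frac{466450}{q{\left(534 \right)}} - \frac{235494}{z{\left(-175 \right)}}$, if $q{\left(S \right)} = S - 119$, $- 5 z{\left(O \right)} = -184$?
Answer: $- \frac{57447685}{7636} \approx -7523.3$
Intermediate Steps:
$z{\left(O \right)} = \frac{184}{5}$ ($z{\left(O \right)} = \left(- \frac{1}{5}\right) \left(-184\right) = \frac{184}{5}$)
$q{\left(S \right)} = -119 + S$
$- \frac{466450}{q{\left(534 \right)}} - \frac{235494}{z{\left(-175 \right)}} = - \frac{466450}{-119 + 534} - \frac{235494}{\frac{184}{5}} = - \frac{466450}{415} - \frac{588735}{92} = \left(-466450\right) \frac{1}{415} - \frac{588735}{92} = - \frac{93290}{83} - \frac{588735}{92} = - \frac{57447685}{7636}$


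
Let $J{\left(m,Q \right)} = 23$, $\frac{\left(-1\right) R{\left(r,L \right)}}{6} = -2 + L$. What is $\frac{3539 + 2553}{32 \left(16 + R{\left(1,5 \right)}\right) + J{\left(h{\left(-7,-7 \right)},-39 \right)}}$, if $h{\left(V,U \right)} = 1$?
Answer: $- \frac{6092}{41} \approx -148.59$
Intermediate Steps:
$R{\left(r,L \right)} = 12 - 6 L$ ($R{\left(r,L \right)} = - 6 \left(-2 + L\right) = 12 - 6 L$)
$\frac{3539 + 2553}{32 \left(16 + R{\left(1,5 \right)}\right) + J{\left(h{\left(-7,-7 \right)},-39 \right)}} = \frac{3539 + 2553}{32 \left(16 + \left(12 - 30\right)\right) + 23} = \frac{6092}{32 \left(16 + \left(12 - 30\right)\right) + 23} = \frac{6092}{32 \left(16 - 18\right) + 23} = \frac{6092}{32 \left(-2\right) + 23} = \frac{6092}{-64 + 23} = \frac{6092}{-41} = 6092 \left(- \frac{1}{41}\right) = - \frac{6092}{41}$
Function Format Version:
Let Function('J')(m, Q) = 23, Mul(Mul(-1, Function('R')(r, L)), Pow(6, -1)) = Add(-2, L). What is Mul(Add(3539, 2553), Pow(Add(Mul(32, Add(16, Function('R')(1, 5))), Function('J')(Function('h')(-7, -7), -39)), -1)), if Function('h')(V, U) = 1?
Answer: Rational(-6092, 41) ≈ -148.59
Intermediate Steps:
Function('R')(r, L) = Add(12, Mul(-6, L)) (Function('R')(r, L) = Mul(-6, Add(-2, L)) = Add(12, Mul(-6, L)))
Mul(Add(3539, 2553), Pow(Add(Mul(32, Add(16, Function('R')(1, 5))), Function('J')(Function('h')(-7, -7), -39)), -1)) = Mul(Add(3539, 2553), Pow(Add(Mul(32, Add(16, Add(12, Mul(-6, 5)))), 23), -1)) = Mul(6092, Pow(Add(Mul(32, Add(16, Add(12, -30))), 23), -1)) = Mul(6092, Pow(Add(Mul(32, Add(16, -18)), 23), -1)) = Mul(6092, Pow(Add(Mul(32, -2), 23), -1)) = Mul(6092, Pow(Add(-64, 23), -1)) = Mul(6092, Pow(-41, -1)) = Mul(6092, Rational(-1, 41)) = Rational(-6092, 41)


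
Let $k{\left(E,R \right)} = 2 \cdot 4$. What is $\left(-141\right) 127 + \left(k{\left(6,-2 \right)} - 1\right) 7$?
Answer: $-17858$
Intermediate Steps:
$k{\left(E,R \right)} = 8$
$\left(-141\right) 127 + \left(k{\left(6,-2 \right)} - 1\right) 7 = \left(-141\right) 127 + \left(8 - 1\right) 7 = -17907 + 7 \cdot 7 = -17907 + 49 = -17858$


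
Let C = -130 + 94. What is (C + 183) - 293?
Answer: -146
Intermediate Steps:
C = -36
(C + 183) - 293 = (-36 + 183) - 293 = 147 - 293 = -146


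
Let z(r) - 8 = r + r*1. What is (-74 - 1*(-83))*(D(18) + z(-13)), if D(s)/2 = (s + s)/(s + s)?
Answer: -144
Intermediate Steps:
z(r) = 8 + 2*r (z(r) = 8 + (r + r*1) = 8 + (r + r) = 8 + 2*r)
D(s) = 2 (D(s) = 2*((s + s)/(s + s)) = 2*((2*s)/((2*s))) = 2*((2*s)*(1/(2*s))) = 2*1 = 2)
(-74 - 1*(-83))*(D(18) + z(-13)) = (-74 - 1*(-83))*(2 + (8 + 2*(-13))) = (-74 + 83)*(2 + (8 - 26)) = 9*(2 - 18) = 9*(-16) = -144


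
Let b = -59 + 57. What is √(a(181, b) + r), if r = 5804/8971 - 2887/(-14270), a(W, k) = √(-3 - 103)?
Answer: √(13918219736512690 + 16388139781468900*I*√106)/128016170 ≈ 2.3643 + 2.1773*I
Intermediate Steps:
b = -2
a(W, k) = I*√106 (a(W, k) = √(-106) = I*√106)
r = 108722357/128016170 (r = 5804*(1/8971) - 2887*(-1/14270) = 5804/8971 + 2887/14270 = 108722357/128016170 ≈ 0.84929)
√(a(181, b) + r) = √(I*√106 + 108722357/128016170) = √(108722357/128016170 + I*√106)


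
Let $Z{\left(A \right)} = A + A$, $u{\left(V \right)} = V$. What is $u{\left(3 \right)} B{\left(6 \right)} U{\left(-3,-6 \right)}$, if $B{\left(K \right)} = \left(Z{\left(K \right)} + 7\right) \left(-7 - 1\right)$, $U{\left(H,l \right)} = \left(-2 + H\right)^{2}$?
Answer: $-11400$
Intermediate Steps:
$Z{\left(A \right)} = 2 A$
$B{\left(K \right)} = -56 - 16 K$ ($B{\left(K \right)} = \left(2 K + 7\right) \left(-7 - 1\right) = \left(7 + 2 K\right) \left(-8\right) = -56 - 16 K$)
$u{\left(3 \right)} B{\left(6 \right)} U{\left(-3,-6 \right)} = 3 \left(-56 - 96\right) \left(-2 - 3\right)^{2} = 3 \left(-56 - 96\right) \left(-5\right)^{2} = 3 \left(-152\right) 25 = \left(-456\right) 25 = -11400$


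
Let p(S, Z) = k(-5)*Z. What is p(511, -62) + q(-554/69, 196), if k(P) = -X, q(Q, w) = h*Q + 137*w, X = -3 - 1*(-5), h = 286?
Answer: 1702900/69 ≈ 24680.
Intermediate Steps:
X = 2 (X = -3 + 5 = 2)
q(Q, w) = 137*w + 286*Q (q(Q, w) = 286*Q + 137*w = 137*w + 286*Q)
k(P) = -2 (k(P) = -1*2 = -2)
p(S, Z) = -2*Z
p(511, -62) + q(-554/69, 196) = -2*(-62) + (137*196 + 286*(-554/69)) = 124 + (26852 + 286*(-554*1/69)) = 124 + (26852 + 286*(-554/69)) = 124 + (26852 - 158444/69) = 124 + 1694344/69 = 1702900/69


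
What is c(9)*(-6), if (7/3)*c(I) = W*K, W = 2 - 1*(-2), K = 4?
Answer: -288/7 ≈ -41.143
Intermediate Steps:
W = 4 (W = 2 + 2 = 4)
c(I) = 48/7 (c(I) = 3*(4*4)/7 = (3/7)*16 = 48/7)
c(9)*(-6) = (48/7)*(-6) = -288/7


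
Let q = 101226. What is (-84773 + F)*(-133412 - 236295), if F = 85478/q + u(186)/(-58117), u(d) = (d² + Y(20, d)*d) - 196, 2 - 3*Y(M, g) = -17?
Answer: 92189042500802127088/2941475721 ≈ 3.1341e+10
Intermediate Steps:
Y(M, g) = 19/3 (Y(M, g) = ⅔ - ⅓*(-17) = ⅔ + 17/3 = 19/3)
u(d) = -196 + d² + 19*d/3 (u(d) = (d² + 19*d/3) - 196 = -196 + d² + 19*d/3)
F = 683153149/2941475721 (F = 85478/101226 + (-196 + 186² + (19/3)*186)/(-58117) = 85478*(1/101226) + (-196 + 34596 + 1178)*(-1/58117) = 42739/50613 + 35578*(-1/58117) = 42739/50613 - 35578/58117 = 683153149/2941475721 ≈ 0.23225)
(-84773 + F)*(-133412 - 236295) = (-84773 + 683153149/2941475721)*(-133412 - 236295) = -249357038143184/2941475721*(-369707) = 92189042500802127088/2941475721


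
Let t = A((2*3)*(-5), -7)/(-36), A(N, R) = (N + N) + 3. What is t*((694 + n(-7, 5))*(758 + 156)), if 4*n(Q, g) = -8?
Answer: 3004318/3 ≈ 1.0014e+6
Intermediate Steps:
A(N, R) = 3 + 2*N (A(N, R) = 2*N + 3 = 3 + 2*N)
n(Q, g) = -2 (n(Q, g) = (¼)*(-8) = -2)
t = 19/12 (t = (3 + 2*((2*3)*(-5)))/(-36) = (3 + 2*(6*(-5)))*(-1/36) = (3 + 2*(-30))*(-1/36) = (3 - 60)*(-1/36) = -57*(-1/36) = 19/12 ≈ 1.5833)
t*((694 + n(-7, 5))*(758 + 156)) = 19*((694 - 2)*(758 + 156))/12 = 19*(692*914)/12 = (19/12)*632488 = 3004318/3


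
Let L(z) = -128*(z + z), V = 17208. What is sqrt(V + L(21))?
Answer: 2*sqrt(2958) ≈ 108.78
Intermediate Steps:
L(z) = -256*z
sqrt(V + L(21)) = sqrt(17208 - 256*21) = sqrt(17208 - 5376) = sqrt(11832) = 2*sqrt(2958)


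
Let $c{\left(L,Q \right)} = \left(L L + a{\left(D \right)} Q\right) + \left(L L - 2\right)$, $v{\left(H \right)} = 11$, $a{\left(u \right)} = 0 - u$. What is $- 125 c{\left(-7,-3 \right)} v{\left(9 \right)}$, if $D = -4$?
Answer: $-115500$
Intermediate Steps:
$a{\left(u \right)} = - u$
$c{\left(L,Q \right)} = -2 + 2 L^{2} + 4 Q$ ($c{\left(L,Q \right)} = \left(L L + \left(-1\right) \left(-4\right) Q\right) + \left(L L - 2\right) = \left(L^{2} + 4 Q\right) + \left(L^{2} - 2\right) = \left(L^{2} + 4 Q\right) + \left(-2 + L^{2}\right) = -2 + 2 L^{2} + 4 Q$)
$- 125 c{\left(-7,-3 \right)} v{\left(9 \right)} = - 125 \left(-2 + 2 \left(-7\right)^{2} + 4 \left(-3\right)\right) 11 = - 125 \left(-2 + 2 \cdot 49 - 12\right) 11 = - 125 \left(-2 + 98 - 12\right) 11 = \left(-125\right) 84 \cdot 11 = \left(-10500\right) 11 = -115500$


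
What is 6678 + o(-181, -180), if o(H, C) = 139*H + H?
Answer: -18662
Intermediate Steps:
o(H, C) = 140*H
6678 + o(-181, -180) = 6678 + 140*(-181) = 6678 - 25340 = -18662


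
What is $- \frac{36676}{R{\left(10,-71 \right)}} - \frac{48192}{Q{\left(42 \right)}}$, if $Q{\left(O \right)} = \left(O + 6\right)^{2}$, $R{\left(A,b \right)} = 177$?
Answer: $- \frac{161513}{708} \approx -228.13$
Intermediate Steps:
$Q{\left(O \right)} = \left(6 + O\right)^{2}$
$- \frac{36676}{R{\left(10,-71 \right)}} - \frac{48192}{Q{\left(42 \right)}} = - \frac{36676}{177} - \frac{48192}{\left(6 + 42\right)^{2}} = \left(-36676\right) \frac{1}{177} - \frac{48192}{48^{2}} = - \frac{36676}{177} - \frac{48192}{2304} = - \frac{36676}{177} - \frac{251}{12} = - \frac{161513}{708}$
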